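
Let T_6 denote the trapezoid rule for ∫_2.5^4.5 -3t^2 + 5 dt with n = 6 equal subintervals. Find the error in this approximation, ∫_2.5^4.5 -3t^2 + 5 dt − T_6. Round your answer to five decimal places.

0.11111

Exact integral: ∫_2.5^4.5 f(t) dt = -65.5.
T_6 ≈ -65.6111111.
Error ≈ -65.5 − (-65.6111111) ≈ 0.11111.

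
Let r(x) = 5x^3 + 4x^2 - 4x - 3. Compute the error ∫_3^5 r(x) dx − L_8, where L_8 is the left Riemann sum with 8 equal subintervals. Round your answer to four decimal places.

Exact integral: ∫_3^5 r(x) dx ≈ 772.666667.
L_8 = 705.75.
Error ≈ 772.666667 − 705.75 ≈ 66.9167.

66.9167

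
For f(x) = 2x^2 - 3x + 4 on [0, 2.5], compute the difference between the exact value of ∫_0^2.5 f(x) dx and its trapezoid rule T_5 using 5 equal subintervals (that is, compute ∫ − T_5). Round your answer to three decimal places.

Exact integral: ∫_0^2.5 f(x) dx ≈ 11.04167.
T_5 = 11.25.
Error ≈ 11.04167 − 11.25 ≈ -0.208.

-0.208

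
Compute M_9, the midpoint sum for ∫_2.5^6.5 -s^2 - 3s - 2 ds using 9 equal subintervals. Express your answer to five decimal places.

Δs = (6.5 − 2.5)/9 = 4/9.
Midpoints: 49/18, 19/6, 65/18, 73/18, 4.5, 89/18, 97/18, 35/6, 113/18.
f(49/18) = -5695/324, f(19/6) = -775/36, f(65/18) = -8383/324, f(73/18) = -9919/324, f(4.5) = -35.75, f(89/18) = -13375/324, f(97/18) = -15295/324, f(35/6) = -1927/36, f(113/18) = -19519/324.
Sum = Δs · [f(49/18) + f(19/6) + f(65/18) + ...].
Sum ≈ -148.26749.

-148.26749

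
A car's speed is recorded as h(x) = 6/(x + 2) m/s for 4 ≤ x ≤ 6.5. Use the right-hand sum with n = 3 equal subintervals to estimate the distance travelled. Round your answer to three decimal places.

Δx = (6.5 − 4)/3 = 5/6.
Right endpoints: 29/6, 17/3, 6.5.
h(29/6) = 36/41, h(17/3) = 18/23, h(6.5) = 12/17.
Sum = Δx · [h(29/6) + h(17/3) + h(6.5)].
Sum ≈ 1.972.

1.972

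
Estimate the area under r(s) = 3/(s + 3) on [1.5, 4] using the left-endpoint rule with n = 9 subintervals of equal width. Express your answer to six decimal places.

Δs = (4 − 1.5)/9 = 5/18.
Left endpoints: 1.5, 16/9, 37/18, 7/3, 47/18, 26/9, 19/6, 31/9, 67/18.
r(1.5) = 2/3, r(16/9) = 27/43, r(37/18) = 54/91, r(7/3) = 0.5625, r(47/18) = 54/101, r(26/9) = 27/53, r(19/6) = 18/37, r(31/9) = 27/58, r(67/18) = 54/121.
Sum = Δs · [r(1.5) + r(16/9) + r(37/18) + ...].
Sum ≈ 1.359126.

1.359126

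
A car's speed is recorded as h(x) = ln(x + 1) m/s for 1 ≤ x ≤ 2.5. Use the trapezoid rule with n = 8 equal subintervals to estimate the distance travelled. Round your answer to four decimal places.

1.4977

Δx = (2.5 − 1)/8 = 0.1875.
h(1) ≈ 0.6931, h(1.1875) ≈ 0.7828, h(1.375) ≈ 0.8650, h(1.5625) ≈ 0.9410, h(1.75) ≈ 1.0116, h(1.9375) ≈ 1.0776, h(2.125) ≈ 1.1394, h(2.3125) ≈ 1.1977, h(2.5) ≈ 1.2528.
T_8 = (Δx/2)·[h(x_0) + 2h(x_1) + ... + 2h(x_{7}) + h(x_8)].
Sum ≈ 1.4977.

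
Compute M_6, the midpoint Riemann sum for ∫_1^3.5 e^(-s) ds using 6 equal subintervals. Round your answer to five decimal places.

Δs = (3.5 − 1)/6 = 5/12.
Midpoints: 29/24, 1.625, 49/24, 59/24, 2.875, 79/24.
f(29/24) ≈ 0.29869, f(1.625) ≈ 0.19691, f(49/24) ≈ 0.12981, f(59/24) ≈ 0.08558, f(2.875) ≈ 0.05642, f(79/24) ≈ 0.03719.
Sum = Δs · [f(29/24) + f(1.625) + f(49/24) + ...].
Sum ≈ 0.33525.

0.33525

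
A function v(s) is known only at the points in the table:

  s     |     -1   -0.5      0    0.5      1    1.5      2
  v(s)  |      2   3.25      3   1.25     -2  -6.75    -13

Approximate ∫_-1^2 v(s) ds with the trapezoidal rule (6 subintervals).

-3.375

Δs = 0.5.
T_6 = (0.5/2)·[2 + 2·3.25 + 2·3 + 2·1.25 + 2·(-2) + 2·(-6.75) + (-13)] = -3.375.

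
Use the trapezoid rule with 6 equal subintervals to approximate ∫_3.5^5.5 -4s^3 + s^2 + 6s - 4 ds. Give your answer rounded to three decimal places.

-679.796

Δs = (5.5 − 3.5)/6 = 1/3.
f(3.5) = -142.25, f(23/6) = -20695/108, f(25/6) = -27107/108, f(4.5) = -321.25, f(29/6) = -43555/108, f(31/6) = -53783/108, f(5.5) = -606.25.
T_6 = (Δs/2)·[f(s_0) + 2f(s_1) + ... + 2f(s_{5}) + f(s_6)].
Sum ≈ -679.796.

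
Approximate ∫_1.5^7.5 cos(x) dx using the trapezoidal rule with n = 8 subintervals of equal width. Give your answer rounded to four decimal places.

-0.0567

Δx = (7.5 − 1.5)/8 = 0.75.
f(1.5) ≈ 0.0707, f(2.25) ≈ -0.6282, f(3) ≈ -0.9900, f(3.75) ≈ -0.8206, f(4.5) ≈ -0.2108, f(5.25) ≈ 0.5121, f(6) ≈ 0.9602, f(6.75) ≈ 0.8930, f(7.5) ≈ 0.3466.
T_8 = (Δx/2)·[f(x_0) + 2f(x_1) + ... + 2f(x_{7}) + f(x_8)].
Sum ≈ -0.0567.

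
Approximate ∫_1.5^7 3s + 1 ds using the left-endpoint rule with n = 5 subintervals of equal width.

Δs = (7 − 1.5)/5 = 1.1.
Left endpoints: 1.5, 2.6, 3.7, 4.8, 5.9.
f(1.5) = 5.5, f(2.6) = 8.8, f(3.7) = 12.1, f(4.8) = 15.4, f(5.9) = 18.7.
Sum = Δs · [f(1.5) + f(2.6) + f(3.7) + f(4.8) + f(5.9)].
Sum = 66.55.

66.55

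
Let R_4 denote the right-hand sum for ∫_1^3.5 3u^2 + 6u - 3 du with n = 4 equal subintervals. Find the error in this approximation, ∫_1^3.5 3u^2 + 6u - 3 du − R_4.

-15.72265625

Exact integral: ∫_1^3.5 f(u) du = 68.125.
R_4 = 83.84765625.
Error = 68.125 − 83.84765625 = -15.72265625.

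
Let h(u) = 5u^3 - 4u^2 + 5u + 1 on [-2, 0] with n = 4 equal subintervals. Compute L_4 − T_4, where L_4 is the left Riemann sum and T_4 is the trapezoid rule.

L_4 = -56.75.
T_4 = -40.25.
L_4 − T_4 = -16.5.

-16.5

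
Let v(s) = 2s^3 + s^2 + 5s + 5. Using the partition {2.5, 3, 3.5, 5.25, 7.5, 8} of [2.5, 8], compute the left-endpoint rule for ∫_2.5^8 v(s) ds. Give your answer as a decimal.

1534.6171875

Subinterval widths: 0.5, 0.5, 1.75, 2.25, 0.5.
Left endpoints: 2.5, 3, 3.5, 5.25, 7.5.
v(2.5) = 55, v(3) = 83, v(3.5) = 120.5, v(5.25) = 348.21875, v(7.5) = 942.5.
Sum = Σ Δs_i · v(s_i).
Sum = 1534.6171875.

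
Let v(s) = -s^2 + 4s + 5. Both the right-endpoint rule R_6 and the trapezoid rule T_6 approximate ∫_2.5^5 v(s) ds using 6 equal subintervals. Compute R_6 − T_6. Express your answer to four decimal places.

R_6 ≈ 11.646412.
T_6 ≈ 13.469329.
R_6 − T_6 ≈ -1.8229.

-1.8229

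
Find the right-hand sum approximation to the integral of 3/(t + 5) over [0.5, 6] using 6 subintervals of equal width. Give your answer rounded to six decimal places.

1.959632

Δt = (6 − 0.5)/6 = 11/12.
Right endpoints: 17/12, 7/3, 3.25, 25/6, 61/12, 6.
f(17/12) = 36/77, f(7/3) = 9/22, f(3.25) = 4/11, f(25/6) = 18/55, f(61/12) = 36/121, f(6) = 3/11.
Sum = Δt · [f(17/12) + f(7/3) + f(3.25) + ...].
Sum ≈ 1.959632.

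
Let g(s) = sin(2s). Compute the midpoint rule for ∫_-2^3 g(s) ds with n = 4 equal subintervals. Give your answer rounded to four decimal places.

Δs = (3 − (-2))/4 = 1.25.
Midpoints: -1.375, -0.125, 1.125, 2.375.
g(-1.375) ≈ -0.3817, g(-0.125) ≈ -0.2474, g(1.125) ≈ 0.7781, g(2.375) ≈ -0.9993.
Sum = Δs · [g(-1.375) + g(-0.125) + g(1.125) + g(2.375)].
Sum ≈ -1.0629.

-1.0629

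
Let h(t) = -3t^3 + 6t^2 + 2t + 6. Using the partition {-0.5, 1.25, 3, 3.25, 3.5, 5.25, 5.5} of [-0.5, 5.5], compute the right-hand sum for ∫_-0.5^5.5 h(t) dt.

-539.09765625

Subinterval widths: 1.75, 1.75, 0.25, 0.25, 1.75, 0.25.
Right endpoints: 1.25, 3, 3.25, 3.5, 5.25, 5.5.
h(1.25) = 12.015625, h(3) = -15, h(3.25) = -27.109375, h(3.5) = -42.125, h(5.25) = -252.234375, h(5.5) = -300.625.
Sum = Σ Δt_i · h(t_i).
Sum = -539.09765625.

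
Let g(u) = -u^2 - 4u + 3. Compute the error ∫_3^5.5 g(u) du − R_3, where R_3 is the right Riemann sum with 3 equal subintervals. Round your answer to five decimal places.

13.31019

Exact integral: ∫_3^5.5 g(u) du ≈ -81.4583333.
R_3 ≈ -94.7685185.
Error ≈ -81.4583333 − (-94.7685185) ≈ 13.31019.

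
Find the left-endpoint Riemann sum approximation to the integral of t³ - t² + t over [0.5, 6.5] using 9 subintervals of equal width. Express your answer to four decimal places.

300.4722

Δt = (6.5 − 0.5)/9 = 2/3.
Left endpoints: 0.5, 7/6, 11/6, 2.5, 19/6, 23/6, 4.5, 31/6, 35/6.
f(0.5) = 0.375, f(7/6) = 301/216, f(11/6) = 1001/216, f(2.5) = 11.875, f(19/6) = 5377/216, f(23/6) = 9821/216, f(4.5) = 75.375, f(31/6) = 25141/216, f(35/6) = 36785/216.
Sum = Δt · [f(0.5) + f(7/6) + f(11/6) + ...].
Sum ≈ 300.4722.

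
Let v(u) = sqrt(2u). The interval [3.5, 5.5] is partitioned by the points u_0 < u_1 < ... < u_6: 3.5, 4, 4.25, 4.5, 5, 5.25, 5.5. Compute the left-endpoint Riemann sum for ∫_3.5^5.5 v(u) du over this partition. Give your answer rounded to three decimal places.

5.860

Subinterval widths: 0.5, 0.25, 0.25, 0.5, 0.25, 0.25.
Left endpoints: 3.5, 4, 4.25, 4.5, 5, 5.25.
v(3.5) ≈ 2.646, v(4) ≈ 2.828, v(4.25) ≈ 2.915, v(4.5) ≈ 3.000, v(5) ≈ 3.162, v(5.25) ≈ 3.240.
Sum = Σ Δu_i · v(u_i).
Sum ≈ 5.860.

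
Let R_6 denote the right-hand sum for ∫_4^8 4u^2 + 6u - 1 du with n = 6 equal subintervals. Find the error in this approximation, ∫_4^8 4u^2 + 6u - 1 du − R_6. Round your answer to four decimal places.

Exact integral: ∫_4^8 f(u) du ≈ 737.333333.
R_6 ≈ 810.518519.
Error ≈ 737.333333 − 810.518519 ≈ -73.1852.

-73.1852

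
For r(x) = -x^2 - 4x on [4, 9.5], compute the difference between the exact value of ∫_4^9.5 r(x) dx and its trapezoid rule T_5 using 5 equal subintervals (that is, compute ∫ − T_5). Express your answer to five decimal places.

1.10917

Exact integral: ∫_4^9.5 r(x) dx ≈ -412.9583333.
T_5 = -414.0675.
Error ≈ -412.9583333 − (-414.0675) ≈ 1.10917.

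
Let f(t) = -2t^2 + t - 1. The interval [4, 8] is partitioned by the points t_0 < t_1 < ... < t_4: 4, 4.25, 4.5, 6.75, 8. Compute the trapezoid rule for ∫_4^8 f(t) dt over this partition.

Subinterval widths: 0.25, 0.25, 2.25, 1.25.
f(4) = -29, f(4.25) = -32.875, f(4.5) = -37, f(6.75) = -85.375, f(8) = -121.
On each subinterval the trapezoid contributes (Δt_i/2)·[f(t_{i-1}) + f(t_i)].
Sum = -283.125.

-283.125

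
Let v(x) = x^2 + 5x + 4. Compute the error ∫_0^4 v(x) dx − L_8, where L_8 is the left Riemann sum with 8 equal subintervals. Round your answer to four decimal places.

8.8333

Exact integral: ∫_0^4 v(x) dx ≈ 77.333333.
L_8 = 68.5.
Error ≈ 77.333333 − 68.5 ≈ 8.8333.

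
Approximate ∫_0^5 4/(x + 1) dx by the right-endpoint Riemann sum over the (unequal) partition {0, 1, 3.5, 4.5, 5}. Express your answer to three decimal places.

Subinterval widths: 1, 2.5, 1, 0.5.
Right endpoints: 1, 3.5, 4.5, 5.
f(1) = 2, f(3.5) = 8/9, f(4.5) = 8/11, f(5) = 2/3.
Sum = Σ Δx_i · f(x_i).
Sum ≈ 5.283.

5.283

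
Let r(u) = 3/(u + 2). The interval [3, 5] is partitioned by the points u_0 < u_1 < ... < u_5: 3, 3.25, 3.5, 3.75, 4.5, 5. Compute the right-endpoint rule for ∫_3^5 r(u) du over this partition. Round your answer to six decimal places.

0.970095

Subinterval widths: 0.25, 0.25, 0.25, 0.75, 0.5.
Right endpoints: 3.25, 3.5, 3.75, 4.5, 5.
r(3.25) = 4/7, r(3.5) = 6/11, r(3.75) = 12/23, r(4.5) = 6/13, r(5) = 3/7.
Sum = Σ Δu_i · r(u_i).
Sum ≈ 0.970095.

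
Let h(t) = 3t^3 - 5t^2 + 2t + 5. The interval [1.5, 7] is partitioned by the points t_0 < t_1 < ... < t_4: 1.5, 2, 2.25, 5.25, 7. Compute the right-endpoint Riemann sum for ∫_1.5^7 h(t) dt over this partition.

2351.73046875

Subinterval widths: 0.5, 0.25, 3, 1.75.
Right endpoints: 2, 2.25, 5.25, 7.
h(2) = 13, h(2.25) = 18.359375, h(5.25) = 311.796875, h(7) = 803.
Sum = Σ Δt_i · h(t_i).
Sum = 2351.73046875.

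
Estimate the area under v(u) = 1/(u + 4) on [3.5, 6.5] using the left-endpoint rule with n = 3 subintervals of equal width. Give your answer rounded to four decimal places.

0.3562

Δu = (6.5 − 3.5)/3 = 1.
Left endpoints: 3.5, 4.5, 5.5.
v(3.5) = 2/15, v(4.5) = 2/17, v(5.5) = 2/19.
Sum = Δu · [v(3.5) + v(4.5) + v(5.5)].
Sum ≈ 0.3562.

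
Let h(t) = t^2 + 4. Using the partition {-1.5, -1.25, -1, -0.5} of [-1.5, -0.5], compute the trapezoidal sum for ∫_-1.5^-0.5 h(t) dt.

5.109375

Subinterval widths: 0.25, 0.25, 0.5.
h(-1.5) = 6.25, h(-1.25) = 5.5625, h(-1) = 5, h(-0.5) = 4.25.
On each subinterval the trapezoid contributes (Δt_i/2)·[h(t_{i-1}) + h(t_i)].
Sum = 5.109375.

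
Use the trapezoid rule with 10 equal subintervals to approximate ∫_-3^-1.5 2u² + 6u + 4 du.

Δu = (-1.5 − (-3))/10 = 0.15.
f(-3) = 4, f(-2.85) = 3.145, f(-2.7) = 2.38, f(-2.55) = 1.705, f(-2.4) = 1.12, f(-2.25) = 0.625, f(-2.1) = 0.22, f(-1.95) = -0.095, f(-1.8) = -0.32, f(-1.65) = -0.455, f(-1.5) = -0.5.
T_10 = (Δu/2)·[f(u_0) + 2f(u_1) + ... + 2f(u_{9}) + f(u_10)].
Sum = 1.51125.

1.51125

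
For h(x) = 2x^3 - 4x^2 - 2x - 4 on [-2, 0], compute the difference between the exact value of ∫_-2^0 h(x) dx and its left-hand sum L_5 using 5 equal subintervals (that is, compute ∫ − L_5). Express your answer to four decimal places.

Exact integral: ∫_-2^0 h(x) dx ≈ -22.666667.
L_5 = -28.8.
Error ≈ -22.666667 − (-28.8) ≈ 6.1333.

6.1333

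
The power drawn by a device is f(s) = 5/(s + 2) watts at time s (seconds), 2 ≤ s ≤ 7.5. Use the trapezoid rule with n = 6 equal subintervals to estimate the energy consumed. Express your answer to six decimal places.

Δs = (7.5 − 2)/6 = 11/12.
f(2) = 1.25, f(35/12) = 60/59, f(23/6) = 6/7, f(4.75) = 20/27, f(17/3) = 15/23, f(79/12) = 60/103, f(7.5) = 10/19.
T_6 = (Δs/2)·[f(s_0) + 2f(s_1) + ... + 2f(s_{5}) + f(s_6)].
Sum ≈ 4.342881.

4.342881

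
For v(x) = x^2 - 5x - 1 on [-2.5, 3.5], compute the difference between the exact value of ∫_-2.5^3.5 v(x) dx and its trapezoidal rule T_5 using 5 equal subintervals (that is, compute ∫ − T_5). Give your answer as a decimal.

Exact integral: ∫_-2.5^3.5 v(x) dx = -1.5.
T_5 = -0.06.
Error = -1.5 − (-0.06) = -1.44.

-1.44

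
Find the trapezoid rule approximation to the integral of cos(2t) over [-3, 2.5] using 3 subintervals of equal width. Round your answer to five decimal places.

Δt = (2.5 − (-3))/3 = 11/6.
f(-3) ≈ 0.96017, f(-7/6) ≈ -0.69076, f(2/3) ≈ 0.23524, f(2.5) ≈ 0.28366.
T_3 = (Δt/2)·[f(t_0) + 2f(t_1) + 2f(t_2) + f(t_3)].
Sum ≈ 0.30506.

0.30506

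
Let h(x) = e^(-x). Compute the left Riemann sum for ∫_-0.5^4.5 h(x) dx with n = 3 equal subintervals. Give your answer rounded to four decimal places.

Δx = (4.5 − (-0.5))/3 = 5/3.
Left endpoints: -0.5, 7/6, 17/6.
h(-0.5) ≈ 1.6487, h(7/6) ≈ 0.3114, h(17/6) ≈ 0.0588.
Sum = Δx · [h(-0.5) + h(7/6) + h(17/6)].
Sum ≈ 3.3649.

3.3649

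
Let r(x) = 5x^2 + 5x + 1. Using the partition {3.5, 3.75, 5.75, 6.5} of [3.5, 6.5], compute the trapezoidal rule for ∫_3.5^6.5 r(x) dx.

471.28125

Subinterval widths: 0.25, 2, 0.75.
r(3.5) = 79.75, r(3.75) = 90.0625, r(5.75) = 195.0625, r(6.5) = 244.75.
On each subinterval the trapezoid contributes (Δx_i/2)·[r(x_{i-1}) + r(x_i)].
Sum = 471.28125.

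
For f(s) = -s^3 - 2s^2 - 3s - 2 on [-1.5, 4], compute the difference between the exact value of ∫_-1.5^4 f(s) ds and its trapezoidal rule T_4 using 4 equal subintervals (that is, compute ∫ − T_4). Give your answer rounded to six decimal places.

9.965169

Exact integral: ∫_-1.5^4 f(s) ds ≈ -139.27604167.
T_4 ≈ -149.24121094.
Error ≈ -139.27604167 − (-149.24121094) ≈ 9.965169.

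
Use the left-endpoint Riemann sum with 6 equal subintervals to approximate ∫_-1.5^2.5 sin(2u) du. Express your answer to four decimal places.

Δu = (2.5 − (-1.5))/6 = 2/3.
Left endpoints: -1.5, -5/6, -1/6, 0.5, 7/6, 11/6.
f(-1.5) ≈ -0.1411, f(-5/6) ≈ -0.9954, f(-1/6) ≈ -0.3272, f(0.5) ≈ 0.8415, f(7/6) ≈ 0.7231, f(11/6) ≈ -0.5013.
Sum = Δu · [f(-1.5) + f(-5/6) + f(-1/6) + ...].
Sum ≈ -0.2670.

-0.2670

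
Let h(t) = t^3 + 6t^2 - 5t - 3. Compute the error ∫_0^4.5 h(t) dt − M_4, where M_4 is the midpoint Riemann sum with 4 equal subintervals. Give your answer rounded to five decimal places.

Exact integral: ∫_0^4.5 h(t) dt = 220.640625.
M_4 ≈ 214.5893555.
Error ≈ 220.640625 − 214.5893555 ≈ 6.05127.

6.05127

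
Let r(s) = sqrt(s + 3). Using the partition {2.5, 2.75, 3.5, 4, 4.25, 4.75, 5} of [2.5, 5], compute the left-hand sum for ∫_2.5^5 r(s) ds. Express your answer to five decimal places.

6.36319

Subinterval widths: 0.25, 0.75, 0.5, 0.25, 0.5, 0.25.
Left endpoints: 2.5, 2.75, 3.5, 4, 4.25, 4.75.
r(2.5) ≈ 2.34521, r(2.75) ≈ 2.39792, r(3.5) ≈ 2.54951, r(4) ≈ 2.64575, r(4.25) ≈ 2.69258, r(4.75) ≈ 2.78388.
Sum = Σ Δs_i · r(s_i).
Sum ≈ 6.36319.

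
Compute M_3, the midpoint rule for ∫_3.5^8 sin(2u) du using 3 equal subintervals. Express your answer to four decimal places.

1.2869

Δu = (8 − 3.5)/3 = 1.5.
Midpoints: 4.25, 5.75, 7.25.
f(4.25) ≈ 0.7985, f(5.75) ≈ -0.8755, f(7.25) ≈ 0.9349.
Sum = Δu · [f(4.25) + f(5.75) + f(7.25)].
Sum ≈ 1.2869.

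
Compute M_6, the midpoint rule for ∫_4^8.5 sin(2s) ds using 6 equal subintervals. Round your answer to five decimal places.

0.07133

Δs = (8.5 − 4)/6 = 0.75.
Midpoints: 4.375, 5.125, 5.875, 6.625, 7.375, 8.125.
f(4.375) ≈ 0.62472, f(5.125) ≈ -0.73470, f(5.875) ≈ -0.72866, f(6.625) ≈ 0.63161, f(7.375) ≈ 0.81802, f(8.125) ≈ -0.51588.
Sum = Δs · [f(4.375) + f(5.125) + f(5.875) + ...].
Sum ≈ 0.07133.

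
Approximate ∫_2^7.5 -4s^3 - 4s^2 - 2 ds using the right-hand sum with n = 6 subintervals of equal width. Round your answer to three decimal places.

-4612.444

Δs = (7.5 − 2)/6 = 11/12.
Right endpoints: 35/12, 23/6, 4.75, 17/3, 79/12, 7.5.
f(35/12) = -58439/432, f(23/6) = -15449/54, f(4.75) = -520.9375, f(17/3) = -23174/27, f(79/12) = -568795/432, f(7.5) = -1914.5.
Sum = Δs · [f(35/12) + f(23/6) + f(4.75) + ...].
Sum ≈ -4612.444.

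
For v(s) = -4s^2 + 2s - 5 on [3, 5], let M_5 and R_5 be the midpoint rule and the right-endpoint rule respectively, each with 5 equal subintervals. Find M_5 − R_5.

M_5 = -124.56.
R_5 = -136.88.
M_5 − R_5 = 12.32.

12.32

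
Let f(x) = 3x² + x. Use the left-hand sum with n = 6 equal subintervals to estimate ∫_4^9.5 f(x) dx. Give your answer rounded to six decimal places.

728.196181

Δx = (9.5 − 4)/6 = 11/12.
Left endpoints: 4, 59/12, 35/6, 6.75, 23/3, 103/12.
f(4) = 52, f(59/12) = 77.4375, f(35/6) = 1295/12, f(6.75) = 143.4375, f(23/3) = 184, f(103/12) = 11021/48.
Sum = Δx · [f(4) + f(59/12) + f(35/6) + ...].
Sum ≈ 728.196181.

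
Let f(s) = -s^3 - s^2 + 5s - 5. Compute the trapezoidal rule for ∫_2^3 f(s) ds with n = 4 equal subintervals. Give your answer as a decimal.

Δs = (3 − 2)/4 = 0.25.
f(2) = -7, f(2.25) = -10.203125, f(2.5) = -14.375, f(2.75) = -19.609375, f(3) = -26.
T_4 = (Δs/2)·[f(s_0) + 2f(s_1) + 2f(s_2) + 2f(s_3) + f(s_4)].
Sum = -15.171875.

-15.171875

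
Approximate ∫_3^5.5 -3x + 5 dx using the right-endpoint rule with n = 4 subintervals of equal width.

-21.71875

Δx = (5.5 − 3)/4 = 0.625.
Right endpoints: 3.625, 4.25, 4.875, 5.5.
f(3.625) = -5.875, f(4.25) = -7.75, f(4.875) = -9.625, f(5.5) = -11.5.
Sum = Δx · [f(3.625) + f(4.25) + f(4.875) + f(5.5)].
Sum = -21.71875.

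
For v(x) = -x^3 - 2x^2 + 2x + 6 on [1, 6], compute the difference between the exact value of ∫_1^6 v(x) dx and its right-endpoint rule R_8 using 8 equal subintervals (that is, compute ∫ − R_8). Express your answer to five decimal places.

Exact integral: ∫_1^6 v(x) dx ≈ -402.0833333.
R_8 = -492.08984375.
Error ≈ -402.0833333 − (-492.08984375) ≈ 90.00651.

90.00651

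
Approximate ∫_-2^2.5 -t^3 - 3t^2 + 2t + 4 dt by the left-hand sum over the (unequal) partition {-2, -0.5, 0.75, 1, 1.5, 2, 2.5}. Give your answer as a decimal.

Subinterval widths: 1.5, 1.25, 0.25, 0.5, 0.5, 0.5.
Left endpoints: -2, -0.5, 0.75, 1, 1.5, 2.
f(-2) = -4, f(-0.5) = 2.375, f(0.75) = 3.390625, f(1) = 2, f(1.5) = -3.125, f(2) = -12.
Sum = Σ Δt_i · f(t_i).
Sum = -8.74609375.

-8.74609375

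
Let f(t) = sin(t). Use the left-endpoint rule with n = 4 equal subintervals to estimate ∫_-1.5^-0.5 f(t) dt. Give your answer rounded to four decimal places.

-0.8674

Δt = (-0.5 − (-1.5))/4 = 0.25.
Left endpoints: -1.5, -1.25, -1, -0.75.
f(-1.5) ≈ -0.9975, f(-1.25) ≈ -0.9490, f(-1) ≈ -0.8415, f(-0.75) ≈ -0.6816.
Sum = Δt · [f(-1.5) + f(-1.25) + f(-1) + f(-0.75)].
Sum ≈ -0.8674.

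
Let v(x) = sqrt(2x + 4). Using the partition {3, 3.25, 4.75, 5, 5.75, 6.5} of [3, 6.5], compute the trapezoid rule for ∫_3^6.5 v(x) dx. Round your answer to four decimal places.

Subinterval widths: 0.25, 1.5, 0.25, 0.75, 0.75.
v(3) ≈ 3.1623, v(3.25) ≈ 3.2404, v(4.75) ≈ 3.6742, v(5) ≈ 3.7417, v(5.75) ≈ 3.9370, v(6.5) ≈ 4.1231.
On each subinterval the trapezoid contributes (Δx_i/2)·[v(x_{i-1}) + v(x_i)].
Sum ≈ 12.8153.

12.8153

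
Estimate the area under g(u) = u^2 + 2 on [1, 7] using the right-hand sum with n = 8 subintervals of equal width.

144.5625

Δu = (7 − 1)/8 = 0.75.
Right endpoints: 1.75, 2.5, 3.25, 4, 4.75, 5.5, 6.25, 7.
g(1.75) = 5.0625, g(2.5) = 8.25, g(3.25) = 12.5625, g(4) = 18, g(4.75) = 24.5625, g(5.5) = 32.25, g(6.25) = 41.0625, g(7) = 51.
Sum = Δu · [g(1.75) + g(2.5) + g(3.25) + ...].
Sum = 144.5625.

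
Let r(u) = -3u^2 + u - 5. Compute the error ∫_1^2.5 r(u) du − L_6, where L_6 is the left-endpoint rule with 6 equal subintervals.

Exact integral: ∫_1^2.5 r(u) du = -19.5.
L_6 = -17.765625.
Error = -19.5 − (-17.765625) = -1.734375.

-1.734375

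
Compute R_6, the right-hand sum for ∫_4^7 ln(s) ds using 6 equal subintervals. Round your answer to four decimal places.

Δs = (7 − 4)/6 = 0.5.
Right endpoints: 4.5, 5, 5.5, 6, 6.5, 7.
f(4.5) ≈ 1.5041, f(5) ≈ 1.6094, f(5.5) ≈ 1.7047, f(6) ≈ 1.7918, f(6.5) ≈ 1.8718, f(7) ≈ 1.9459.
Sum = Δs · [f(4.5) + f(5) + f(5.5) + ...].
Sum ≈ 5.2139.

5.2139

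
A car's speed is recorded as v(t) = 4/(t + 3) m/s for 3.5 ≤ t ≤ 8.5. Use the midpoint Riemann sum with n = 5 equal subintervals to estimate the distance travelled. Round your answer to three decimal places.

Δt = (8.5 − 3.5)/5 = 1.
Midpoints: 4, 5, 6, 7, 8.
v(4) = 4/7, v(5) = 0.5, v(6) = 4/9, v(7) = 0.4, v(8) = 4/11.
Sum = Δt · [v(4) + v(5) + v(6) + v(7) + v(8)].
Sum ≈ 2.280.

2.280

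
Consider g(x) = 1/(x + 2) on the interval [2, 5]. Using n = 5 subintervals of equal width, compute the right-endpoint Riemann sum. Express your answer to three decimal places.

0.529

Δx = (5 − 2)/5 = 0.6.
Right endpoints: 2.6, 3.2, 3.8, 4.4, 5.
g(2.6) = 5/23, g(3.2) = 5/26, g(3.8) = 5/29, g(4.4) = 0.15625, g(5) = 1/7.
Sum = Δx · [g(2.6) + g(3.2) + g(3.8) + g(4.4) + g(5)].
Sum ≈ 0.529.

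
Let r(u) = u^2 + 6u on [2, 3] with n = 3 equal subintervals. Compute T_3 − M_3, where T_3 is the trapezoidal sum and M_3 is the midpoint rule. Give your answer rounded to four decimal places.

0.0278

T_3 ≈ 21.351852.
M_3 ≈ 21.324074.
T_3 − M_3 ≈ 0.0278.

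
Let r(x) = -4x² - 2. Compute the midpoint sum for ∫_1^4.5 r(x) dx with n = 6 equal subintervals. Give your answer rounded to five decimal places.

-126.76968

Δx = (4.5 − 1)/6 = 7/12.
Midpoints: 31/24, 1.875, 59/24, 73/24, 3.625, 101/24.
r(31/24) = -1249/144, r(1.875) = -16.0625, r(59/24) = -3769/144, r(73/24) = -5617/144, r(3.625) = -54.5625, r(101/24) = -10489/144.
Sum = Δx · [r(31/24) + r(1.875) + r(59/24) + ...].
Sum ≈ -126.76968.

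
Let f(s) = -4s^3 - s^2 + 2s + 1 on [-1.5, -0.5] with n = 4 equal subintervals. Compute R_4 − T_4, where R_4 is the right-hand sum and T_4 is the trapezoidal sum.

-1.125

R_4 = 1.90625.
T_4 = 3.03125.
R_4 − T_4 = -1.125.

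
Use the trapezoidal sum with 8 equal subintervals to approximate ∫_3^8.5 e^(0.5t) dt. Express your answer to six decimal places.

132.537303

Δt = (8.5 − 3)/8 = 0.6875.
f(3) ≈ 4.481689, f(3.6875) ≈ 6.320195, f(4.375) ≈ 8.912903, f(5.0625) ≈ 12.569208, f(5.75) ≈ 17.725424, f(6.4375) ≈ 24.996855, f(7.125) ≈ 35.251215, f(7.8125) ≈ 49.712181, f(8.5) ≈ 70.105412.
T_8 = (Δt/2)·[f(t_0) + 2f(t_1) + ... + 2f(t_{7}) + f(t_8)].
Sum ≈ 132.537303.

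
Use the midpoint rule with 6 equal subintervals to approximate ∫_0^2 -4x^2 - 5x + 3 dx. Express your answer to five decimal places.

-14.59259

Δx = (2 − 0)/6 = 1/3.
Midpoints: 1/6, 0.5, 5/6, 7/6, 1.5, 11/6.
f(1/6) = 37/18, f(0.5) = -0.5, f(5/6) = -71/18, f(7/6) = -149/18, f(1.5) = -13.5, f(11/6) = -353/18.
Sum = Δx · [f(1/6) + f(0.5) + f(5/6) + ...].
Sum ≈ -14.59259.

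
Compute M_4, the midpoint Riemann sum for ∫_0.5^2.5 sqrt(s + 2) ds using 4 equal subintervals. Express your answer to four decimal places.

Δs = (2.5 − 0.5)/4 = 0.5.
Midpoints: 0.75, 1.25, 1.75, 2.25.
f(0.75) ≈ 1.6583, f(1.25) ≈ 1.8028, f(1.75) ≈ 1.9365, f(2.25) ≈ 2.0616.
Sum = Δs · [f(0.75) + f(1.25) + f(1.75) + f(2.25)].
Sum ≈ 3.7296.

3.7296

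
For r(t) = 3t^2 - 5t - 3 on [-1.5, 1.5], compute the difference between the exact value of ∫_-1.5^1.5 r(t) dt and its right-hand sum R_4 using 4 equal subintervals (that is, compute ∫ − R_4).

4.78125

Exact integral: ∫_-1.5^1.5 r(t) dt = -2.25.
R_4 = -7.03125.
Error = -2.25 − (-7.03125) = 4.78125.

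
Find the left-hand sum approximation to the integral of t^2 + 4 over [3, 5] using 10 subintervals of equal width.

39.08

Δt = (5 − 3)/10 = 0.2.
Left endpoints: 3, 3.2, 3.4, 3.6, 3.8, 4, 4.2, 4.4, 4.6, 4.8.
f(3) = 13, f(3.2) = 14.24, f(3.4) = 15.56, f(3.6) = 16.96, f(3.8) = 18.44, f(4) = 20, f(4.2) = 21.64, f(4.4) = 23.36, f(4.6) = 25.16, f(4.8) = 27.04.
Sum = Δt · [f(3) + f(3.2) + f(3.4) + ...].
Sum = 39.08.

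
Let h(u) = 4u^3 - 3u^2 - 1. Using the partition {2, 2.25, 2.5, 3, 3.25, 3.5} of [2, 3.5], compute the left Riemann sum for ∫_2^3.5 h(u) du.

79.625

Subinterval widths: 0.25, 0.25, 0.5, 0.25, 0.25.
Left endpoints: 2, 2.25, 2.5, 3, 3.25.
h(2) = 19, h(2.25) = 29.375, h(2.5) = 42.75, h(3) = 80, h(3.25) = 104.625.
Sum = Σ Δu_i · h(u_i).
Sum = 79.625.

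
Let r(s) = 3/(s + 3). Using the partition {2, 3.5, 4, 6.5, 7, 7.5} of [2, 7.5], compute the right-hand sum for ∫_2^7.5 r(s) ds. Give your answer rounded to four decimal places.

1.9889

Subinterval widths: 1.5, 0.5, 2.5, 0.5, 0.5.
Right endpoints: 3.5, 4, 6.5, 7, 7.5.
r(3.5) = 6/13, r(4) = 3/7, r(6.5) = 6/19, r(7) = 0.3, r(7.5) = 2/7.
Sum = Σ Δs_i · r(s_i).
Sum ≈ 1.9889.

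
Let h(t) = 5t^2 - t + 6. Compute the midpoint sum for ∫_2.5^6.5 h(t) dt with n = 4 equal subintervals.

436

Δt = (6.5 − 2.5)/4 = 1.
Midpoints: 3, 4, 5, 6.
h(3) = 48, h(4) = 82, h(5) = 126, h(6) = 180.
Sum = Δt · [h(3) + h(4) + h(5) + h(6)].
Sum = 436.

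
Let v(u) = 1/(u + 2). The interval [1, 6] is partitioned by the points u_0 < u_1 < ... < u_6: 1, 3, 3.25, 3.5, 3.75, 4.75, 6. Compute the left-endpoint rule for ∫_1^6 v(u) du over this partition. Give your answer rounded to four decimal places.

1.1688

Subinterval widths: 2, 0.25, 0.25, 0.25, 1, 1.25.
Left endpoints: 1, 3, 3.25, 3.5, 3.75, 4.75.
v(1) = 1/3, v(3) = 0.2, v(3.25) = 4/21, v(3.5) = 2/11, v(3.75) = 4/23, v(4.75) = 4/27.
Sum = Σ Δu_i · v(u_i).
Sum ≈ 1.1688.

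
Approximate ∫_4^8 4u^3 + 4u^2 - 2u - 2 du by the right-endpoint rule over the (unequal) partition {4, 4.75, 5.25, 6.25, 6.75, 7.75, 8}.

Subinterval widths: 0.75, 0.5, 1, 0.5, 1, 0.25.
Right endpoints: 4.75, 5.25, 6.25, 6.75, 7.75, 8.
f(4.75) = 507.4375, f(5.25) = 676.5625, f(6.25) = 1118.3125, f(6.75) = 1396.9375, f(7.75) = 2084.6875, f(8) = 2286.
Sum = Σ Δu_i · f(u_i).
Sum = 5191.828125.

5191.828125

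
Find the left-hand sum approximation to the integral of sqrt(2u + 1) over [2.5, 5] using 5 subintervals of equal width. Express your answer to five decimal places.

Δu = (5 − 2.5)/5 = 0.5.
Left endpoints: 2.5, 3, 3.5, 4, 4.5.
f(2.5) ≈ 2.44949, f(3) ≈ 2.64575, f(3.5) ≈ 2.82843, f(4) ≈ 3.00000, f(4.5) ≈ 3.16228.
Sum = Δu · [f(2.5) + f(3) + f(3.5) + f(4) + f(4.5)].
Sum ≈ 7.04297.

7.04297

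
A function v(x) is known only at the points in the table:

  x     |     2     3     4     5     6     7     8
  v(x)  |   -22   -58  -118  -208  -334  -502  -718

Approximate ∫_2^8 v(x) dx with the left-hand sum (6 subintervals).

-1242

Δx = 1.
Sum = 1·[(-22) + (-58) + (-118) + (-208) + (-334) + (-502)] = -1242.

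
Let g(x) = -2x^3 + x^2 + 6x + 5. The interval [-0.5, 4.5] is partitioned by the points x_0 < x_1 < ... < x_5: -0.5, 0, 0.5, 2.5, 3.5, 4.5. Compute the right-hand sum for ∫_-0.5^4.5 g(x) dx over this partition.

Subinterval widths: 0.5, 0.5, 2, 1, 1.
Right endpoints: 0, 0.5, 2.5, 3.5, 4.5.
g(0) = 5, g(0.5) = 8, g(2.5) = -5, g(3.5) = -47.5, g(4.5) = -130.
Sum = Σ Δx_i · g(x_i).
Sum = -181.

-181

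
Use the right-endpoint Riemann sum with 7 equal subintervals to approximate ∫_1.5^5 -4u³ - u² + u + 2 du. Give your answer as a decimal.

Δu = (5 − 1.5)/7 = 0.5.
Right endpoints: 2, 2.5, 3, 3.5, 4, 4.5, 5.
f(2) = -32, f(2.5) = -64.25, f(3) = -112, f(3.5) = -178.25, f(4) = -266, f(4.5) = -378.25, f(5) = -518.
Sum = Δu · [f(2) + f(2.5) + f(3) + ...].
Sum = -774.375.

-774.375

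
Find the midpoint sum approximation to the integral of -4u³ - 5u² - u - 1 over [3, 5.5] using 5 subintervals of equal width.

Δu = (5.5 − 3)/5 = 0.5.
Midpoints: 3.25, 3.75, 4.25, 4.75, 5.25.
f(3.25) = -194.375, f(3.75) = -286, f(4.25) = -402.625, f(4.75) = -547.25, f(5.25) = -722.875.
Sum = Δu · [f(3.25) + f(3.75) + f(4.25) + f(4.75) + f(5.25)].
Sum = -1076.5625.

-1076.5625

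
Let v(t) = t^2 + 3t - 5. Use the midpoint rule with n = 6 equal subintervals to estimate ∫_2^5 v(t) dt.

55.4375

Δt = (5 − 2)/6 = 0.5.
Midpoints: 2.25, 2.75, 3.25, 3.75, 4.25, 4.75.
v(2.25) = 6.8125, v(2.75) = 10.8125, v(3.25) = 15.3125, v(3.75) = 20.3125, v(4.25) = 25.8125, v(4.75) = 31.8125.
Sum = Δt · [v(2.25) + v(2.75) + v(3.25) + ...].
Sum = 55.4375.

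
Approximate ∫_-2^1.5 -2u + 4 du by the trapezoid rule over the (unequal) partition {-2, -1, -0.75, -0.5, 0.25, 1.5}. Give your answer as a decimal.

15.75

Subinterval widths: 1, 0.25, 0.25, 0.75, 1.25.
f(-2) = 8, f(-1) = 6, f(-0.75) = 5.5, f(-0.5) = 5, f(0.25) = 3.5, f(1.5) = 1.
On each subinterval the trapezoid contributes (Δu_i/2)·[f(u_{i-1}) + f(u_i)].
Sum = 15.75.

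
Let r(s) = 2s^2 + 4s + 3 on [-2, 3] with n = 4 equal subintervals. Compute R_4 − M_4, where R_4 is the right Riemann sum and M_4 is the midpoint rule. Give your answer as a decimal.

R_4 = 69.6875.
M_4 = 47.03125.
R_4 − M_4 = 22.65625.

22.65625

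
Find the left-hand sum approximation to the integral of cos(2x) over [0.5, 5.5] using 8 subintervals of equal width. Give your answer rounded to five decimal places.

Δx = (5.5 − 0.5)/8 = 0.625.
Left endpoints: 0.5, 1.125, 1.75, 2.375, 3, 3.625, 4.25, 4.875.
f(0.5) ≈ 0.54030, f(1.125) ≈ -0.62817, f(1.75) ≈ -0.93646, f(2.375) ≈ 0.03760, f(3) ≈ 0.96017, f(3.625) ≈ 0.56792, f(4.25) ≈ -0.60201, f(4.875) ≈ -0.94758.
Sum = Δx · [f(0.5) + f(1.125) + f(1.75) + ...].
Sum ≈ -0.63014.

-0.63014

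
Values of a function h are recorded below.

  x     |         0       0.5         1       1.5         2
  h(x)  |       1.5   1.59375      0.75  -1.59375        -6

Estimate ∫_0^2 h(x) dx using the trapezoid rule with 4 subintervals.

Δx = 0.5.
T_4 = (0.5/2)·[1.5 + 2·1.59375 + 2·0.75 + 2·(-1.59375) + (-6)] = -0.75.

-0.75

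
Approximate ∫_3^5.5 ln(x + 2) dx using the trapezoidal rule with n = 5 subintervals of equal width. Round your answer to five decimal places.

Δx = (5.5 − 3)/5 = 0.5.
f(3) ≈ 1.60944, f(3.5) ≈ 1.70475, f(4) ≈ 1.79176, f(4.5) ≈ 1.87180, f(5) ≈ 1.94591, f(5.5) ≈ 2.01490.
T_5 = (Δx/2)·[f(x_0) + 2f(x_1) + ... + 2f(x_{4}) + f(x_5)].
Sum ≈ 4.56320.

4.56320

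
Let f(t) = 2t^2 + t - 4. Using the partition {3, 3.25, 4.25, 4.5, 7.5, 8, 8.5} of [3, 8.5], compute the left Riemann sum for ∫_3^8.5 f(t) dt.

280.71875

Subinterval widths: 0.25, 1, 0.25, 3, 0.5, 0.5.
Left endpoints: 3, 3.25, 4.25, 4.5, 7.5, 8.
f(3) = 17, f(3.25) = 20.375, f(4.25) = 36.375, f(4.5) = 41, f(7.5) = 116, f(8) = 132.
Sum = Σ Δt_i · f(t_i).
Sum = 280.71875.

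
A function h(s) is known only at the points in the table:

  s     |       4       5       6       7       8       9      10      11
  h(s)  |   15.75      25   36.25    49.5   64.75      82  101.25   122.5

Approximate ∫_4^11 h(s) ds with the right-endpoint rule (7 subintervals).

Δs = 1.
Sum = 1·[25 + 36.25 + 49.5 + 64.75 + 82 + 101.25 + 122.5] = 481.25.

481.25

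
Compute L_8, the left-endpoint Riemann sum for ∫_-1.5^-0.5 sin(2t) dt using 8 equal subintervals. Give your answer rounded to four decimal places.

Δt = (-0.5 − (-1.5))/8 = 0.125.
Left endpoints: -1.5, -1.375, -1.25, -1.125, -1, -0.875, -0.75, -0.625.
f(-1.5) ≈ -0.1411, f(-1.375) ≈ -0.3817, f(-1.25) ≈ -0.5985, f(-1.125) ≈ -0.7781, f(-1) ≈ -0.9093, f(-0.875) ≈ -0.9840, f(-0.75) ≈ -0.9975, f(-0.625) ≈ -0.9490.
Sum = Δt · [f(-1.5) + f(-1.375) + f(-1.25) + ...].
Sum ≈ -0.7174.

-0.7174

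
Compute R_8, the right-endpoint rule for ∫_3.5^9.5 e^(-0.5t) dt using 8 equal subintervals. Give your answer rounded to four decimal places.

Δt = (9.5 − 3.5)/8 = 0.75.
Right endpoints: 4.25, 5, 5.75, 6.5, 7.25, 8, 8.75, 9.5.
f(4.25) ≈ 0.1194, f(5) ≈ 0.0821, f(5.75) ≈ 0.0564, f(6.5) ≈ 0.0388, f(7.25) ≈ 0.0266, f(8) ≈ 0.0183, f(8.75) ≈ 0.0126, f(9.5) ≈ 0.0087.
Sum = Δt · [f(4.25) + f(5) + f(5.75) + ...].
Sum ≈ 0.2722.

0.2722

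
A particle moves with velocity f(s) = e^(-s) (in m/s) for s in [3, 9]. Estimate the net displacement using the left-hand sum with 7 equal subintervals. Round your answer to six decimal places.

0.073952

Δs = (9 − 3)/7 = 6/7.
Left endpoints: 3, 27/7, 33/7, 39/7, 45/7, 51/7, 57/7.
f(3) ≈ 0.049787, f(27/7) ≈ 0.021128, f(33/7) ≈ 0.008966, f(39/7) ≈ 0.003805, f(45/7) ≈ 0.001615, f(51/7) ≈ 0.000685, f(57/7) ≈ 0.000291.
Sum = Δs · [f(3) + f(27/7) + f(33/7) + ...].
Sum ≈ 0.073952.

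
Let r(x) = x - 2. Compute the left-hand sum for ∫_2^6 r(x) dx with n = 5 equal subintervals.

Δx = (6 − 2)/5 = 0.8.
Left endpoints: 2, 2.8, 3.6, 4.4, 5.2.
r(2) = 0, r(2.8) = 0.8, r(3.6) = 1.6, r(4.4) = 2.4, r(5.2) = 3.2.
Sum = Δx · [r(2) + r(2.8) + r(3.6) + r(4.4) + r(5.2)].
Sum = 6.4.

6.4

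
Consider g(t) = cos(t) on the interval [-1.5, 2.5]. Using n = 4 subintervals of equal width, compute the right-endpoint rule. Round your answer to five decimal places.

1.02476

Δt = (2.5 − (-1.5))/4 = 1.
Right endpoints: -0.5, 0.5, 1.5, 2.5.
g(-0.5) ≈ 0.87758, g(0.5) ≈ 0.87758, g(1.5) ≈ 0.07074, g(2.5) ≈ -0.80114.
Sum = Δt · [g(-0.5) + g(0.5) + g(1.5) + g(2.5)].
Sum ≈ 1.02476.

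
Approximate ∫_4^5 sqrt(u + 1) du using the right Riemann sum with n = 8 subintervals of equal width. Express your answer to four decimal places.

2.3577

Δu = (5 − 4)/8 = 0.125.
Right endpoints: 4.125, 4.25, 4.375, 4.5, 4.625, 4.75, 4.875, 5.
f(4.125) ≈ 2.2638, f(4.25) ≈ 2.2913, f(4.375) ≈ 2.3184, f(4.5) ≈ 2.3452, f(4.625) ≈ 2.3717, f(4.75) ≈ 2.3979, f(4.875) ≈ 2.4238, f(5) ≈ 2.4495.
Sum = Δu · [f(4.125) + f(4.25) + f(4.375) + ...].
Sum ≈ 2.3577.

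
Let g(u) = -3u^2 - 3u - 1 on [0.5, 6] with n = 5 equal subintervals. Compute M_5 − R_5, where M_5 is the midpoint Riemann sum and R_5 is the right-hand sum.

73.05375

M_5 = -273.33625.
R_5 = -346.39.
M_5 − R_5 = 73.05375.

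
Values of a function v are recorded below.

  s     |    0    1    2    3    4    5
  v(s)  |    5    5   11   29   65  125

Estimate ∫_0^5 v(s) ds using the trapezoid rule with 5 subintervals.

Δs = 1.
T_5 = (1/2)·[5 + 2·5 + 2·11 + 2·29 + 2·65 + 125] = 175.

175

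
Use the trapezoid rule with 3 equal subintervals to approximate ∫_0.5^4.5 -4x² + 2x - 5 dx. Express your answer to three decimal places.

Δx = (4.5 − 0.5)/3 = 4/3.
f(0.5) = -5, f(11/6) = -133/9, f(19/6) = -349/9, f(4.5) = -77.
T_3 = (Δx/2)·[f(x_0) + 2f(x_1) + 2f(x_2) + f(x_3)].
Sum ≈ -126.074.

-126.074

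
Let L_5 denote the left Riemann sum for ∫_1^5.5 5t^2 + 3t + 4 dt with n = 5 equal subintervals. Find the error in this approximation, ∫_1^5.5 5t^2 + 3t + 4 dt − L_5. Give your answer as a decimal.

Exact integral: ∫_1^5.5 f(t) dt = 337.5.
L_5 = 268.65.
Error = 337.5 − 268.65 = 68.85.

68.85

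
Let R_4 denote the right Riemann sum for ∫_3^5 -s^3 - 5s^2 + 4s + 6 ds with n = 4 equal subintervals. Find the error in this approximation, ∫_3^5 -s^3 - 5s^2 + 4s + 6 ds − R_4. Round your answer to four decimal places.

Exact integral: ∫_3^5 f(s) ds ≈ -255.333333.
R_4 = -299.25.
Error ≈ -255.333333 − (-299.25) ≈ 43.9167.

43.9167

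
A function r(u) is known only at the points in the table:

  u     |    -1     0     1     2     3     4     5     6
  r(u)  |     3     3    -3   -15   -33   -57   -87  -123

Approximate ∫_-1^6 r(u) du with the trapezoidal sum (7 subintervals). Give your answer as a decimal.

Δu = 1.
T_7 = (1/2)·[3 + 2·3 + 2·(-3) + 2·(-15) + 2·(-33) + 2·(-57) + 2·(-87) + (-123)] = -252.

-252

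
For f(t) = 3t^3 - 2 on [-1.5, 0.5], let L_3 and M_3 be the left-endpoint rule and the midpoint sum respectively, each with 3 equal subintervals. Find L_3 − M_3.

-4.5

L_3 ≈ -11.91667.
M_3 ≈ -7.41667.
L_3 − M_3 = -4.5.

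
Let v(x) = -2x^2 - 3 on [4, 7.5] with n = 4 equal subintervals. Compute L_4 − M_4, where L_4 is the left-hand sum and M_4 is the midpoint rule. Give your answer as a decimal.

L_4 = -214.7578125.
M_4 = -248.63671875.
L_4 − M_4 = 33.87890625.

33.87890625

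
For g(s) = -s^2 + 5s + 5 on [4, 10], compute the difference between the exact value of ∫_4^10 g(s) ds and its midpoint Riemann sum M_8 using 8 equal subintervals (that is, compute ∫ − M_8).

Exact integral: ∫_4^10 g(s) ds = -72.
M_8 = -71.71875.
Error = -72 − (-71.71875) = -0.28125.

-0.28125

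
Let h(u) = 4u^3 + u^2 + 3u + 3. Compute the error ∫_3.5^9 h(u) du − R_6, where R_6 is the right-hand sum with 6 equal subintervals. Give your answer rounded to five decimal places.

Exact integral: ∫_3.5^9 h(u) du ≈ 6759.2708333.
R_6 ≈ 8114.7789352.
Error ≈ 6759.2708333 − 8114.7789352 ≈ -1355.50810.

-1355.50810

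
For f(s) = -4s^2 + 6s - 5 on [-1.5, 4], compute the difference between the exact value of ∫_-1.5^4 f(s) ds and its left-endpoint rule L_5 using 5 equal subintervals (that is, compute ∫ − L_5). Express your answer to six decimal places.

-7.663333

Exact integral: ∫_-1.5^4 f(s) ds ≈ -76.08333333.
L_5 = -68.42.
Error ≈ -76.08333333 − (-68.42) ≈ -7.663333.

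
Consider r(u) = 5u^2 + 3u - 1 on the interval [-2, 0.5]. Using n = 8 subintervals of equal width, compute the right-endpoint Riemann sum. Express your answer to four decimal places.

3.8623

Δu = (0.5 − (-2))/8 = 0.3125.
Right endpoints: -1.6875, -1.375, -1.0625, -0.75, -0.4375, -0.125, 0.1875, 0.5.
r(-1.6875) = 8.17578125, r(-1.375) = 4.328125, r(-1.0625) = 1.45703125, r(-0.75) = -0.4375, r(-0.4375) = -1.35546875, r(-0.125) = -1.296875, r(0.1875) = -0.26171875, r(0.5) = 1.75.
Sum = Δu · [r(-1.6875) + r(-1.375) + r(-1.0625) + ...].
Sum ≈ 3.8623.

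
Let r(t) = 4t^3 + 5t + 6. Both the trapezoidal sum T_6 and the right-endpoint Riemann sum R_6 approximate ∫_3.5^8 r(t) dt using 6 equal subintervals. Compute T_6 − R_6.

-712.125

T_6 = 4131.421875.
R_6 = 4843.546875.
T_6 − R_6 = -712.125.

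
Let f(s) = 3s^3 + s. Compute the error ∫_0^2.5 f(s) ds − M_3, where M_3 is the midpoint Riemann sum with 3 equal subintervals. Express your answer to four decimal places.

Exact integral: ∫_0^2.5 f(s) ds = 32.421875.
M_3 ≈ 30.794271.
Error ≈ 32.421875 − 30.794271 ≈ 1.6276.

1.6276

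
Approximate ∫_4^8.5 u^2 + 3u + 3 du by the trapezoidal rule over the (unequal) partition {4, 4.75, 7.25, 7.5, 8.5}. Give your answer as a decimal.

Subinterval widths: 0.75, 2.5, 0.25, 1.
f(4) = 31, f(4.75) = 39.8125, f(7.25) = 77.3125, f(7.5) = 81.75, f(8.5) = 100.75.
On each subinterval the trapezoid contributes (Δu_i/2)·[f(u_{i-1}) + f(u_i)].
Sum = 284.09375.

284.09375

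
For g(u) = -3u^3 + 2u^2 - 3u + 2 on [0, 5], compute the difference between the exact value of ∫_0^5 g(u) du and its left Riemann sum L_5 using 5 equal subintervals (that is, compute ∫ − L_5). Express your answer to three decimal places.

-152.917

Exact integral: ∫_0^5 g(u) du ≈ -412.91667.
L_5 = -260.
Error ≈ -412.91667 − (-260) ≈ -152.917.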